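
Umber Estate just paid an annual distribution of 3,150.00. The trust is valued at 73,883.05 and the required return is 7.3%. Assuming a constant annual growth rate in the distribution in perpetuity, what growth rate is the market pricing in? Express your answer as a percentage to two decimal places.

2.91%

P = D₀(1+g)/(r−g) ⇒ P(r−g) = D₀(1+g) ⇒ g(P+D₀) = P·r − D₀
g = (P·r − D₀)/(P + D₀) = (73,883.05×0.073 − 3,150.00) / (73,883.05 + 3,150.00) = 0.029123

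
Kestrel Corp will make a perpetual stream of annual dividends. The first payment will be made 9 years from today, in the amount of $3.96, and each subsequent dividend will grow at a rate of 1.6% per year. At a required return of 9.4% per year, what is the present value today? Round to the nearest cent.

Value at end of year 8: C₁ / (r − g) = $3.96 / (0.094 − 0.016) = $50.7692
Discount to today: PV = $50.7692 / (1 + 0.094)^8 = $50.7692 / 2.051817 = $24.74

$24.74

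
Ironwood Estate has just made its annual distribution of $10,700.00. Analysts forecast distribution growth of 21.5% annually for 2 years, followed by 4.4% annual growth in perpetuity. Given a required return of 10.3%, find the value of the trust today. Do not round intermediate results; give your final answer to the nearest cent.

$254508.31

D_1 = 13000.50000
D_2 = 15795.60750
Terminal value at year 2: TV = D_2×(1+g_2)/(r−g_2) = 16490.61423/0.059 = 279501.93610
P_0 = D_1/(1+r)^1 + D_2/(1+r)^2 + TV/(1+r)^2
    = 11786.49139 + 12983.30647 + 229738.50769 = 254508.30555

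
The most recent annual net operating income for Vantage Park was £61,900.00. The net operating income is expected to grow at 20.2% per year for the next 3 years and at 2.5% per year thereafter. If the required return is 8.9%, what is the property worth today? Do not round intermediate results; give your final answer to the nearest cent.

£1560078.24

D_1 = 74403.80000
D_2 = 89433.36760
D_3 = 107498.90786
Terminal value at year 3: TV = D_3×(1+g_2)/(r−g_2) = 110186.38055/0.064 = 1721662.19612
P_0 = D_1/(1+r)^1 + D_2/(1+r)^2 + D_3/(1+r)^3 + TV/(1+r)^3
    = 68323.04867 + 75412.58448 + 83237.76542 + 1333104.83686 = 1560078.23543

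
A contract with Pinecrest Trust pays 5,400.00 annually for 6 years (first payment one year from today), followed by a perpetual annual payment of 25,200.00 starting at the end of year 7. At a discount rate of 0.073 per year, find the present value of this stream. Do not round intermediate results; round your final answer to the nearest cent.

251695.75

PV of 6-year annuity: 5,400.00 × [1 − (1+0.073)^−6] / 0.073 = 25502.65317
Perpetuity value at year 6: 25,200.00 / 0.073 = 345205.47945
PV of perpetuity: 345205.47945 / (1+0.073)^6 = 226193.09801
Total PV = 25502.65317 + 226193.09801 = 251695.75118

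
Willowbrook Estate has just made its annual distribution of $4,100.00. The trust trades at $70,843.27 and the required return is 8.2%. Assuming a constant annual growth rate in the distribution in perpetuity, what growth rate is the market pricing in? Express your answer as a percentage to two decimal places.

2.28%

P = D₀(1+g)/(r−g) ⇒ P(r−g) = D₀(1+g) ⇒ g(P+D₀) = P·r − D₀
g = (P·r − D₀)/(P + D₀) = ($70,843.27×0.082 − $4,100.00) / ($70,843.27 + $4,100.00) = 0.022806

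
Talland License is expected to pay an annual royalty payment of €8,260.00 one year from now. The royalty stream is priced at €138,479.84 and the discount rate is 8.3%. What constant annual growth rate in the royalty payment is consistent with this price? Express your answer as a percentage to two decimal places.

P = D₁/(r−g) ⇒ g = r − D₁/P = 0.083 − €8,260.00/€138,479.84 = 0.023352

2.34%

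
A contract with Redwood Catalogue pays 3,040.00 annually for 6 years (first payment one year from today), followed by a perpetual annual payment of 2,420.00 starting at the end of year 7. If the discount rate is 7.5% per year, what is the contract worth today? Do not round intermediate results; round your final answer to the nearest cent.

35176.85

PV of 6-year annuity: 3,040.00 × [1 − (1+0.075)^−6] / 0.075 = 14269.29312
Perpetuity value at year 6: 2,420.00 / 0.075 = 32266.66667
PV of perpetuity: 32266.66667 / (1+0.075)^6 = 20907.55833
Total PV = 14269.29312 + 20907.55833 = 35176.85145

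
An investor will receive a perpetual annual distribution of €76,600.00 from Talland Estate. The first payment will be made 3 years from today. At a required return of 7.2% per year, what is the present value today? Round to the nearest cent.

Value at end of year 2: C / r = €76,600.00 / 0.072 = €1,063,888.8889
Discount to today: PV = €1,063,888.8889 / (1 + 0.072)^2 = €1,063,888.8889 / 1.149184 = €925,777.67

€925777.67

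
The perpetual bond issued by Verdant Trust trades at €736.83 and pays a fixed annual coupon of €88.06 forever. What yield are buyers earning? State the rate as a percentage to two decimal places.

11.95%

P = C/r ⇒ r = C/P = €88.06/€736.83 = 0.119512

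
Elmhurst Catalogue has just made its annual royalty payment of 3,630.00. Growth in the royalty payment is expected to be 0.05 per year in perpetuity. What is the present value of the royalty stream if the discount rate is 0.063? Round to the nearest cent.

D₁ = D₀ × (1 + g) = 3,630.00 × 1.05 = 3,811.5000
Growing perpetuity: P = D₁ / (r − g) = 3,811.5000 / (0.063 − 0.05) = 293,192.31

293192.31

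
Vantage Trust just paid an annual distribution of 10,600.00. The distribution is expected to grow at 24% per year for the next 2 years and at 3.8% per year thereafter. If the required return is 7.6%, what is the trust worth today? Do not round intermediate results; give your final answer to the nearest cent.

410830.37

D_1 = 13144.00000
D_2 = 16298.56000
Terminal value at year 2: TV = D_2×(1+g_2)/(r−g_2) = 16917.90528/0.038 = 445208.03368
P_0 = D_1/(1+r)^1 + D_2/(1+r)^2 + TV/(1+r)^2
    = 12215.61338 + 14077.47267 + 384537.27982 = 410830.36588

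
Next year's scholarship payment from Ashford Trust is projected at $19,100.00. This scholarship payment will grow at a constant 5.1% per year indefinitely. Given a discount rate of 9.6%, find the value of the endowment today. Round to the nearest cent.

$424444.44

Growing perpetuity: P = D₁ / (r − g) = $19,100.0000 / (0.096 − 0.051) = $424,444.44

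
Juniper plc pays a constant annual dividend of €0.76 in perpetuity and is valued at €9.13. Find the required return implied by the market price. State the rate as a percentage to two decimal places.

P = C/r ⇒ r = C/P = €0.76/€9.13 = 0.083242

8.32%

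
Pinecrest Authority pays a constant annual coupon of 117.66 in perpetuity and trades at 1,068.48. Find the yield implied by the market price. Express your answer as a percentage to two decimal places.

11.01%

P = C/r ⇒ r = C/P = 117.66/1,068.48 = 0.110119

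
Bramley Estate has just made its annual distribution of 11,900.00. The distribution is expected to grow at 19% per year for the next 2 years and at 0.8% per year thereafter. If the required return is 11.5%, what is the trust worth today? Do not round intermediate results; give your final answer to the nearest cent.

153948.43

D_1 = 14161.00000
D_2 = 16851.59000
Terminal value at year 2: TV = D_2×(1+g_2)/(r−g_2) = 16986.40272/0.107 = 158751.42729
P_0 = D_1/(1+r)^1 + D_2/(1+r)^2 + TV/(1+r)^2
    = 12700.44843 + 13554.73868 + 127693.23919 = 153948.42630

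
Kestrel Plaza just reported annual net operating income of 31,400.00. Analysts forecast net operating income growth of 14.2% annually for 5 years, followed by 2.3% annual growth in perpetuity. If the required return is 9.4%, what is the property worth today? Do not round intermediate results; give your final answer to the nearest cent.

739692.72

D_1 = 35858.80000
D_2 = 40950.74960
D_3 = 46765.75604
D_4 = 53406.49340
D_5 = 60990.21546
Terminal value at year 5: TV = D_5×(1+g_2)/(r−g_2) = 62392.99042/0.071 = 878774.51296
P_0 = D_1/(1+r)^1 + D_2/(1+r)^2 + D_3/(1+r)^3 + D_4/(1+r)^4 + D_5/(1+r)^5 + TV/(1+r)^5
    = 32777.69653 + 34215.84043 + 35717.08389 + 37284.19543 + 38920.06507 + 560777.83890 = 739692.72024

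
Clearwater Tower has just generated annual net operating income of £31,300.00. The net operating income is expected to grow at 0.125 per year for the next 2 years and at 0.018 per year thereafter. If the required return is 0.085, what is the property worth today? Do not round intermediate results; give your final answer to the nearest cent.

£577389.09

D_1 = 35212.50000
D_2 = 39614.06250
Terminal value at year 2: TV = D_2×(1+g_2)/(r−g_2) = 40327.11562/0.067 = 601897.24813
P_0 = D_1/(1+r)^1 + D_2/(1+r)^2 + TV/(1+r)^2
    = 32453.91705 + 33650.37482 + 511284.79954 = 577389.09141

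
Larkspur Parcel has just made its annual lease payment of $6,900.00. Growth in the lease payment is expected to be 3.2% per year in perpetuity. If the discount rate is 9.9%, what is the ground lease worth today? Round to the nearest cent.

D₁ = D₀ × (1 + g) = $6,900.00 × 1.032 = $7,120.8000
Growing perpetuity: P = D₁ / (r − g) = $7,120.8000 / (0.099 − 0.032) = $106,280.60

$106280.60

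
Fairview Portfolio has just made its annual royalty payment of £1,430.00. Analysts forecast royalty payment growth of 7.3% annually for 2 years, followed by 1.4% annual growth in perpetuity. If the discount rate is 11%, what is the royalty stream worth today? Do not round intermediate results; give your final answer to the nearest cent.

£16832.79

D_1 = 1534.39000
D_2 = 1646.40047
Terminal value at year 2: TV = D_2×(1+g_2)/(r−g_2) = 1669.45008/0.096 = 17390.10496
P_0 = D_1/(1+r)^1 + D_2/(1+r)^2 + TV/(1+r)^2
    = 1382.33333 + 1336.25556 + 14114.19931 = 16832.78819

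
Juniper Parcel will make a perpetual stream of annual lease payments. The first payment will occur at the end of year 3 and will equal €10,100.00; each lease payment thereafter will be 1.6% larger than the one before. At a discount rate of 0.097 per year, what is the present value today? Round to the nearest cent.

Value at end of year 2: C₁ / (r − g) = €10,100.00 / (0.097 − 0.016) = €124,691.3580
Discount to today: PV = €124,691.3580 / (1 + 0.097)^2 = €124,691.3580 / 1.203409 = €103,615.11

€103615.11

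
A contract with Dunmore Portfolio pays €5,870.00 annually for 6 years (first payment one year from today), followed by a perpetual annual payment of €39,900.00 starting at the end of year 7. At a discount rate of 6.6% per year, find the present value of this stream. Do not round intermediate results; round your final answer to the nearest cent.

€440317.57

PV of 6-year annuity: €5,870.00 × [1 − (1+0.066)^−6] / 0.066 = 28328.46536
Perpetuity value at year 6: €39,900.00 / 0.066 = 604545.45455
PV of perpetuity: 604545.45455 / (1+0.066)^6 = 411989.10564
Total PV = 28328.46536 + 411989.10564 = 440317.57101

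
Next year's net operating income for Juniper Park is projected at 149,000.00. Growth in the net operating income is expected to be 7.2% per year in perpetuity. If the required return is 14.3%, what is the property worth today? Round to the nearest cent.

2098591.55

Growing perpetuity: P = D₁ / (r − g) = 149,000.0000 / (0.143 − 0.072) = 2,098,591.55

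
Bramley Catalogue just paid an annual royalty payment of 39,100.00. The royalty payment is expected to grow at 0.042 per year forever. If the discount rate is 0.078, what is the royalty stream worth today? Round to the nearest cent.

1131727.78

D₁ = D₀ × (1 + g) = 39,100.00 × 1.042 = 40,742.2000
Growing perpetuity: P = D₁ / (r − g) = 40,742.2000 / (0.078 − 0.042) = 1,131,727.78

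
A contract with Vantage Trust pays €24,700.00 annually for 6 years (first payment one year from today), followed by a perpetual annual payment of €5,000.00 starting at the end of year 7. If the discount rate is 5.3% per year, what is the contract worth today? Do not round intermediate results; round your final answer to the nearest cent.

€193378.55

PV of 6-year annuity: €24,700.00 × [1 − (1+0.053)^−6] / 0.053 = 124175.71421
Perpetuity value at year 6: €5,000.00 / 0.053 = 94339.62264
PV of perpetuity: 94339.62264 / (1+0.053)^6 = 69202.83839
Total PV = 124175.71421 + 69202.83839 = 193378.55260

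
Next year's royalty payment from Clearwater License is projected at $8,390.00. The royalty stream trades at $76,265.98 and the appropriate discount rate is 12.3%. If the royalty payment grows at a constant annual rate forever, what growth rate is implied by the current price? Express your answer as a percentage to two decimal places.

P = D₁/(r−g) ⇒ g = r − D₁/P = 0.123 − $8,390.00/$76,265.98 = 0.012990

1.30%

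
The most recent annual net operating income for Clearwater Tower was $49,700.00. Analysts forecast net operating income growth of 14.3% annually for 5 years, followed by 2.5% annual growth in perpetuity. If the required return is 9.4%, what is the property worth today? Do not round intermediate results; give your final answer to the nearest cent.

$1203080.43

D_1 = 56807.10000
D_2 = 64930.51530
D_3 = 74215.57899
D_4 = 84828.40678
D_5 = 96958.86895
Terminal value at year 5: TV = D_5×(1+g_2)/(r−g_2) = 99382.84068/0.069 = 1440331.02430
P_0 = D_1/(1+r)^1 + D_2/(1+r)^2 + D_3/(1+r)^3 + D_4/(1+r)^4 + D_5/(1+r)^5 + TV/(1+r)^5
    = 51926.05119 + 54251.80668 + 56681.73221 + 59220.49352 + 61872.96535 + 919127.38387 = 1203080.43282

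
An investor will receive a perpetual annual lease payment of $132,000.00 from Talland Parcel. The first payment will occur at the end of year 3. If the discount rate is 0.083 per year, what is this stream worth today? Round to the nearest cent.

Value at end of year 2: C / r = $132,000.00 / 0.083 = $1,590,361.4458
Discount to today: PV = $1,590,361.4458 / (1 + 0.083)^2 = $1,590,361.4458 / 1.172889 = $1,355,935.17

$1355935.17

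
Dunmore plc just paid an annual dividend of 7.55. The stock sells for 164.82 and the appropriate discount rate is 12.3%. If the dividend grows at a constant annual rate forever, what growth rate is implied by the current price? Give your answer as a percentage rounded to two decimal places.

P = D₀(1+g)/(r−g) ⇒ P(r−g) = D₀(1+g) ⇒ g(P+D₀) = P·r − D₀
g = (P·r − D₀)/(P + D₀) = (164.82×0.123 − 7.55) / (164.82 + 7.55) = 0.073811

7.38%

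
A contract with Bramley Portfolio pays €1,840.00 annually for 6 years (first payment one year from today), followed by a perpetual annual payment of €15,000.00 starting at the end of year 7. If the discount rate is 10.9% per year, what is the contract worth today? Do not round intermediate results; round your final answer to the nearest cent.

PV of 6-year annuity: €1,840.00 × [1 − (1+0.109)^−6] / 0.109 = 7806.66555
Perpetuity value at year 6: €15,000.00 / 0.109 = 137614.67890
PV of perpetuity: 137614.67890 / (1+0.109)^6 = 73973.38362
Total PV = 7806.66555 + 73973.38362 = 81780.04917

€81780.05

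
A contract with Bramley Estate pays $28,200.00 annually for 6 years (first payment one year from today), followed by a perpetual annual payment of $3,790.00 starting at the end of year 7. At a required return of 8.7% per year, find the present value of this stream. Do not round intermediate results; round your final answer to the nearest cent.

PV of 6-year annuity: $28,200.00 × [1 − (1+0.087)^−6] / 0.087 = 127642.43906
Perpetuity value at year 6: $3,790.00 / 0.087 = 43563.21839
PV of perpetuity: 43563.21839 / (1+0.087)^6 = 26408.43669
Total PV = 127642.43906 + 26408.43669 = 154050.87575

$154050.88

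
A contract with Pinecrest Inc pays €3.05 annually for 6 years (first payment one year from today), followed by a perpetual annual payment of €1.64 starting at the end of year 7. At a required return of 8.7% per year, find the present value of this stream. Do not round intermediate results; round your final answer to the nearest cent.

€25.23

PV of 6-year annuity: €3.05 × [1 − (1+0.087)^−6] / 0.087 = 13.80530
Perpetuity value at year 6: €1.64 / 0.087 = 18.85057
PV of perpetuity: 18.85057 / (1+0.087)^6 = 11.42740
Total PV = 13.80530 + 11.42740 = 25.23270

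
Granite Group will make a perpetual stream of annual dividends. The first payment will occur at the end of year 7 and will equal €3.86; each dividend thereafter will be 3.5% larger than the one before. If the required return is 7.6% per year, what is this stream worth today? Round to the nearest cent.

Value at end of year 6: C₁ / (r − g) = €3.86 / (0.076 − 0.035) = €94.1463
Discount to today: PV = €94.1463 / (1 + 0.076)^6 = €94.1463 / 1.551935 = €60.66

€60.66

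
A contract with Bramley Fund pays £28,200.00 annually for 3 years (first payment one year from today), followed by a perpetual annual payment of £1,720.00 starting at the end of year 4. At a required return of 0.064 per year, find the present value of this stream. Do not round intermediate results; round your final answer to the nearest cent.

PV of 3-year annuity: £28,200.00 × [1 − (1+0.064)^−3] / 0.064 = 74824.53732
Perpetuity value at year 3: £1,720.00 / 0.064 = 26875.00000
PV of perpetuity: 26875.00000 / (1+0.064)^3 = 22311.23389
Total PV = 74824.53732 + 22311.23389 = 97135.77121

£97135.77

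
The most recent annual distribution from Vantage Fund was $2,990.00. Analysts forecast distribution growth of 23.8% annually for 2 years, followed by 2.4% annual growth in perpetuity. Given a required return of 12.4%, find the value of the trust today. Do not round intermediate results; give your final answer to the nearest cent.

D_1 = 3701.62000
D_2 = 4582.60556
Terminal value at year 2: TV = D_2×(1+g_2)/(r−g_2) = 4692.58809/0.1 = 46925.88093
P_0 = D_1/(1+r)^1 + D_2/(1+r)^2 + TV/(1+r)^2
    = 3293.25623 + 3627.26976 + 37143.24234 = 44063.76833

$44063.77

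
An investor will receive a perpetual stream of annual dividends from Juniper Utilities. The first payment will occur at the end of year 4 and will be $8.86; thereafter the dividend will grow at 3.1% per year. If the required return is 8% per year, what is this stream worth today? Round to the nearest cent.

Value at end of year 3: C₁ / (r − g) = $8.86 / (0.08 − 0.031) = $180.8163
Discount to today: PV = $180.8163 / (1 + 0.08)^3 = $180.8163 / 1.259712 = $143.54

$143.54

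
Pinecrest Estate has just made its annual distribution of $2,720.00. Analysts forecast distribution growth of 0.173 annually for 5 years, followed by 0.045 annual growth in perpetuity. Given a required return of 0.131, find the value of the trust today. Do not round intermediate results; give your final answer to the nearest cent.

$54853.27

D_1 = 3190.56000
D_2 = 3742.52688
D_3 = 4389.98403
D_4 = 5149.45127
D_5 = 6040.30634
Terminal value at year 5: TV = D_5×(1+g_2)/(r−g_2) = 6312.12012/0.086 = 73396.74560
P_0 = D_1/(1+r)^1 + D_2/(1+r)^2 + D_3/(1+r)^3 + D_4/(1+r)^4 + D_5/(1+r)^5 + TV/(1+r)^5
    = 2821.00796 + 2925.76687 + 3034.41604 + 3147.09993 + 3263.96836 + 39661.01087 = 54853.27003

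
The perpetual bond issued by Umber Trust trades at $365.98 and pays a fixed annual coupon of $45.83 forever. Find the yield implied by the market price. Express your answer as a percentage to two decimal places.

P = C/r ⇒ r = C/P = $45.83/$365.98 = 0.125225

12.52%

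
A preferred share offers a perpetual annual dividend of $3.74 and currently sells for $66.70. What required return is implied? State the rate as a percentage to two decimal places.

5.61%

P = C/r ⇒ r = C/P = $3.74/$66.70 = 0.056072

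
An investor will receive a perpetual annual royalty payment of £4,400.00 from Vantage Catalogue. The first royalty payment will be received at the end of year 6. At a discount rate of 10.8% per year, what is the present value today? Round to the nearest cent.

£24396.65

Value at end of year 5: C / r = £4,400.00 / 0.108 = £40,740.7407
Discount to today: PV = £40,740.7407 / (1 + 0.108)^5 = £40,740.7407 / 1.669932 = £24,396.65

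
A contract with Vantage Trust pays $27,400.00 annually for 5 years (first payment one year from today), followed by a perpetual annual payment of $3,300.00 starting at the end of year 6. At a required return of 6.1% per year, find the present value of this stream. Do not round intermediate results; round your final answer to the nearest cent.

PV of 5-year annuity: $27,400.00 × [1 − (1+0.061)^−5] / 0.061 = 115105.45770
Perpetuity value at year 5: $3,300.00 / 0.061 = 54098.36066
PV of perpetuity: 54098.36066 / (1+0.061)^5 = 40235.29458
Total PV = 115105.45770 + 40235.29458 = 155340.75228

$155340.75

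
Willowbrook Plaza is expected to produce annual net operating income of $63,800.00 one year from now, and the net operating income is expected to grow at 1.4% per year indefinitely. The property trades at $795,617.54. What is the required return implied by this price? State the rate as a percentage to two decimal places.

9.42%

P = D₁/(r − g) ⇒ r = D₁/P + g = $63,800.0000/$795,617.54 + 0.014 = 0.080189 + 0.014 = 0.094189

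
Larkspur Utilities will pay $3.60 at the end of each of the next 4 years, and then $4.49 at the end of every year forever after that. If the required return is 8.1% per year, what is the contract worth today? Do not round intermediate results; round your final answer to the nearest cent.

$52.49

PV of 4-year annuity: $3.60 × [1 − (1+0.081)^−4] / 0.081 = 11.89716
Perpetuity value at year 4: $4.49 / 0.081 = 55.43210
PV of perpetuity: 55.43210 / (1+0.081)^4 = 40.59369
Total PV = 11.89716 + 40.59369 = 52.49086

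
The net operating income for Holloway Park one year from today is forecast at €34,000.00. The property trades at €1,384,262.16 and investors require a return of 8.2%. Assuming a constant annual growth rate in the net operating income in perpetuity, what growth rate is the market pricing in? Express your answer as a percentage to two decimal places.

P = D₁/(r−g) ⇒ g = r − D₁/P = 0.082 − €34,000.00/€1,384,262.16 = 0.057438

5.74%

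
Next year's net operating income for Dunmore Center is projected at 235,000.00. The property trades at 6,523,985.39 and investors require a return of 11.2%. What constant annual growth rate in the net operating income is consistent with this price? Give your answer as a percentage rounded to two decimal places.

7.60%

P = D₁/(r−g) ⇒ g = r − D₁/P = 0.112 − 235,000.00/6,523,985.39 = 0.075979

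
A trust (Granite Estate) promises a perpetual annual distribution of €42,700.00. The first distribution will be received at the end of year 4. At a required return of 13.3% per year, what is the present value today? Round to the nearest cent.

Value at end of year 3: C / r = €42,700.00 / 0.133 = €321,052.6316
Discount to today: PV = €321,052.6316 / (1 + 0.133)^3 = €321,052.6316 / 1.454420 = €220,742.78

€220742.78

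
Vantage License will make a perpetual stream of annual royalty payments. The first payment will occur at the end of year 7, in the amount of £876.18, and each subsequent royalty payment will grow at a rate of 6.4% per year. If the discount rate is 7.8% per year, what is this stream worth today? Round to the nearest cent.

Value at end of year 6: C₁ / (r − g) = £876.18 / (0.078 − 0.064) = £62,584.2857
Discount to today: PV = £62,584.2857 / (1 + 0.078)^6 = £62,584.2857 / 1.569324 = £39,879.78

£39879.78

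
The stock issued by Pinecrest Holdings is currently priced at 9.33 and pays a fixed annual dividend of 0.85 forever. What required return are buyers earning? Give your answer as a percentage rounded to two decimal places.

9.11%

P = C/r ⇒ r = C/P = 0.85/9.33 = 0.091104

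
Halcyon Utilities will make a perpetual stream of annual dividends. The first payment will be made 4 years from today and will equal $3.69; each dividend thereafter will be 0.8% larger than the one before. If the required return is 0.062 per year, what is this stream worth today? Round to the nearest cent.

Value at end of year 3: C₁ / (r − g) = $3.69 / (0.062 − 0.008) = $68.3333
Discount to today: PV = $68.3333 / (1 + 0.062)^3 = $68.3333 / 1.197770 = $57.05

$57.05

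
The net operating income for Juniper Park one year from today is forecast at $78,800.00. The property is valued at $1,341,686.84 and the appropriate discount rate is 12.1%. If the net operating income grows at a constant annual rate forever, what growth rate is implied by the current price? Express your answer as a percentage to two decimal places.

6.23%

P = D₁/(r−g) ⇒ g = r − D₁/P = 0.121 − $78,800.00/$1,341,686.84 = 0.062268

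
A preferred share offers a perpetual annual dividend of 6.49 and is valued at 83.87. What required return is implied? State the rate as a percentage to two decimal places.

P = C/r ⇒ r = C/P = 6.49/83.87 = 0.077382

7.74%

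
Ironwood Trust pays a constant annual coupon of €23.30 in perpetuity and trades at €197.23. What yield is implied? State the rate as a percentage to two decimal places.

11.81%

P = C/r ⇒ r = C/P = €23.30/€197.23 = 0.118136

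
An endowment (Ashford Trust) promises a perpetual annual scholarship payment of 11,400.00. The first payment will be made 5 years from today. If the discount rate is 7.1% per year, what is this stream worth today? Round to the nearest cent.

122036.18

Value at end of year 4: C / r = 11,400.00 / 0.071 = 160,563.3803
Discount to today: PV = 160,563.3803 / (1 + 0.071)^4 = 160,563.3803 / 1.315703 = 122,036.18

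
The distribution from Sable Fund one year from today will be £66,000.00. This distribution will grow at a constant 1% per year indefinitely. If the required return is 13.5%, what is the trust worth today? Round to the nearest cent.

Growing perpetuity: P = D₁ / (r − g) = £66,000.0000 / (0.135 − 0.01) = £528,000.00

£528000.00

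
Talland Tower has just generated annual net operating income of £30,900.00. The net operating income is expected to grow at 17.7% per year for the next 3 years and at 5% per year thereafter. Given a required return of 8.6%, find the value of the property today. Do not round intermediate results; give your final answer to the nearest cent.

£1256443.04

D_1 = 36369.30000
D_2 = 42806.66610
D_3 = 50383.44600
Terminal value at year 3: TV = D_3×(1+g_2)/(r−g_2) = 52902.61830/0.036 = 1469517.17499
P_0 = D_1/(1+r)^1 + D_2/(1+r)^2 + D_3/(1+r)^3 + TV/(1+r)^3
    = 33489.22652 + 36295.41401 + 39336.74244 + 1147321.65445 = 1256443.03742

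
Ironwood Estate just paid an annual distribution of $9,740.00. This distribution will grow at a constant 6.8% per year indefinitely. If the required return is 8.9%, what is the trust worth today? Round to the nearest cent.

$495348.57

D₁ = D₀ × (1 + g) = $9,740.00 × 1.068 = $10,402.3200
Growing perpetuity: P = D₁ / (r − g) = $10,402.3200 / (0.089 − 0.068) = $495,348.57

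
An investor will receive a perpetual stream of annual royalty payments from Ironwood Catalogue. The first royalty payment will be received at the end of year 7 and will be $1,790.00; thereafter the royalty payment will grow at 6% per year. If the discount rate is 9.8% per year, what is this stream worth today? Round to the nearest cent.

Value at end of year 6: C₁ / (r − g) = $1,790.00 / (0.098 − 0.06) = $47,105.2632
Discount to today: PV = $47,105.2632 / (1 + 0.098)^6 = $47,105.2632 / 1.752323 = $26,881.62

$26881.62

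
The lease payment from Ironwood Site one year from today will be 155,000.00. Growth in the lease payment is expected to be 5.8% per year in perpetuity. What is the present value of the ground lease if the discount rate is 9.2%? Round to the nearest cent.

4558823.53

Growing perpetuity: P = D₁ / (r − g) = 155,000.0000 / (0.092 − 0.058) = 4,558,823.53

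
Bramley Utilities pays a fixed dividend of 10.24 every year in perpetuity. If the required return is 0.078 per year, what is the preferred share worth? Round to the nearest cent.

Level perpetuity: PV = C / r = 10.24 / 0.078 = 131.28

131.28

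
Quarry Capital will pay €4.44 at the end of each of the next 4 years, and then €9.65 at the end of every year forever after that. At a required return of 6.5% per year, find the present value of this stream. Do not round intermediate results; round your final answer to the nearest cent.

€130.61

PV of 4-year annuity: €4.44 × [1 − (1+0.065)^−4] / 0.065 = 15.21055
Perpetuity value at year 4: €9.65 / 0.065 = 148.46154
PV of perpetuity: 148.46154 / (1+0.065)^4 = 115.40258
Total PV = 15.21055 + 115.40258 = 130.61313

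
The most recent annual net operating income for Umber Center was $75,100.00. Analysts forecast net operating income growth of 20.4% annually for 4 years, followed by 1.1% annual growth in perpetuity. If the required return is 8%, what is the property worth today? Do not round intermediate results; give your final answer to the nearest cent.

$2096731.61

D_1 = 90420.40000
D_2 = 108866.16160
D_3 = 131074.85857
D_4 = 157814.12971
Terminal value at year 4: TV = D_4×(1+g_2)/(r−g_2) = 159550.08514/0.069 = 2312320.07450
P_0 = D_1/(1+r)^1 + D_2/(1+r)^2 + D_3/(1+r)^3 + D_4/(1+r)^4 + TV/(1+r)^4
    = 83722.59259 + 93335.18656 + 104051.44872 + 115998.09653 + 1699624.28398 = 2096731.60838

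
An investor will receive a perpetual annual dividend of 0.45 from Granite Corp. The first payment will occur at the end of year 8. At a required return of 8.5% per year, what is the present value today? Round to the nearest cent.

Value at end of year 7: C / r = 0.45 / 0.085 = 5.2941
Discount to today: PV = 5.2941 / (1 + 0.085)^7 = 5.2941 / 1.770142 = 2.99

2.99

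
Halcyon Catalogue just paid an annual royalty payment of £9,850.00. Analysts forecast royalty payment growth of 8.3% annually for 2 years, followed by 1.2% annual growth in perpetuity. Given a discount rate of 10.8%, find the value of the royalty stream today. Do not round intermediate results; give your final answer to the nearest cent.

£118240.84

D_1 = 10667.55000
D_2 = 11552.95665
Terminal value at year 2: TV = D_2×(1+g_2)/(r−g_2) = 11691.59213/0.096 = 121787.41802
P_0 = D_1/(1+r)^1 + D_2/(1+r)^2 + TV/(1+r)^2
    = 9627.75271 + 9410.52002 + 99202.56521 = 118240.83794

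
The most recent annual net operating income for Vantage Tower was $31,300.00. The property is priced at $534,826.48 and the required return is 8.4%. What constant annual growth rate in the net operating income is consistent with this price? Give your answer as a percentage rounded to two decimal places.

P = D₀(1+g)/(r−g) ⇒ P(r−g) = D₀(1+g) ⇒ g(P+D₀) = P·r − D₀
g = (P·r − D₀)/(P + D₀) = ($534,826.48×0.084 − $31,300.00) / ($534,826.48 + $31,300.00) = 0.024068

2.41%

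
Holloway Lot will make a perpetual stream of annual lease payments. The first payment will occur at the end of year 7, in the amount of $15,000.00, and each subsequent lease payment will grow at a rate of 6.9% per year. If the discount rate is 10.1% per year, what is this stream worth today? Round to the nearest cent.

$263158.48

Value at end of year 6: C₁ / (r − g) = $15,000.00 / (0.101 − 0.069) = $468,750.0000
Discount to today: PV = $468,750.0000 / (1 + 0.101)^6 = $468,750.0000 / 1.781246 = $263,158.48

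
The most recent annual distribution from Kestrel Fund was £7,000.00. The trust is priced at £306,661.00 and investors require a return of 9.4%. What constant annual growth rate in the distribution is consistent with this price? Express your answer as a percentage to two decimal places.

6.96%

P = D₀(1+g)/(r−g) ⇒ P(r−g) = D₀(1+g) ⇒ g(P+D₀) = P·r − D₀
g = (P·r − D₀)/(P + D₀) = (£306,661.00×0.094 − £7,000.00) / (£306,661.00 + £7,000.00) = 0.069585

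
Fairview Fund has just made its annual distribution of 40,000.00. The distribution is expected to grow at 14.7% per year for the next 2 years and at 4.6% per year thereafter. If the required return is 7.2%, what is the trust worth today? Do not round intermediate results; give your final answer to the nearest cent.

D_1 = 45880.00000
D_2 = 52624.36000
Terminal value at year 2: TV = D_2×(1+g_2)/(r−g_2) = 55045.08056/0.026 = 2117118.48308
P_0 = D_1/(1+r)^1 + D_2/(1+r)^2 + TV/(1+r)^2
    = 42798.50746 + 45792.80603 + 1842279.81165 = 1930871.12514

1930871.13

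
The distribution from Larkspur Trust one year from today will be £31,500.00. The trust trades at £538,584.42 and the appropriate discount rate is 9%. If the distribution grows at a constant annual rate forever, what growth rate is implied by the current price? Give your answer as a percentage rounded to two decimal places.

3.15%

P = D₁/(r−g) ⇒ g = r − D₁/P = 0.09 − £31,500.00/£538,584.42 = 0.031513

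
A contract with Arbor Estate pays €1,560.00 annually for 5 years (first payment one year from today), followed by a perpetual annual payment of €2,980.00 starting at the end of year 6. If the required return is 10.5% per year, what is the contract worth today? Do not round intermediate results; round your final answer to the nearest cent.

€23066.09

PV of 5-year annuity: €1,560.00 × [1 − (1+0.105)^−5] / 0.105 = 5838.85883
Perpetuity value at year 5: €2,980.00 / 0.105 = 28380.95238
PV of perpetuity: 28380.95238 / (1+0.105)^5 = 17227.23488
Total PV = 5838.85883 + 17227.23488 = 23066.09370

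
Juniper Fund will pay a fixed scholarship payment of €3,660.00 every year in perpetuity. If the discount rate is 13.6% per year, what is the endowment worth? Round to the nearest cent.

Level perpetuity: PV = C / r = €3,660.00 / 0.136 = €26,911.76

€26911.76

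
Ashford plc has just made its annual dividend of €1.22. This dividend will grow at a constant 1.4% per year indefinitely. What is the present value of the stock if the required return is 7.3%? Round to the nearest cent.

€20.97

D₁ = D₀ × (1 + g) = €1.22 × 1.014 = €1.2371
Growing perpetuity: P = D₁ / (r − g) = €1.2371 / (0.073 − 0.014) = €20.97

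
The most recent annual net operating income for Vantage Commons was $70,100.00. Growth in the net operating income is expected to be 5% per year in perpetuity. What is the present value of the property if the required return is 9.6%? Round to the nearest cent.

$1600108.70

D₁ = D₀ × (1 + g) = $70,100.00 × 1.05 = $73,605.0000
Growing perpetuity: P = D₁ / (r − g) = $73,605.0000 / (0.096 − 0.05) = $1,600,108.70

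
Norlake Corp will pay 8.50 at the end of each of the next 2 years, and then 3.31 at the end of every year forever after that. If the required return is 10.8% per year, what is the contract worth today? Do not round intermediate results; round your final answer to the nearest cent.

PV of 2-year annuity: 8.50 × [1 − (1+0.108)^−2] / 0.108 = 14.59520
Perpetuity value at year 2: 3.31 / 0.108 = 30.64815
PV of perpetuity: 30.64815 / (1+0.108)^2 = 24.96461
Total PV = 14.59520 + 24.96461 = 39.55980

39.56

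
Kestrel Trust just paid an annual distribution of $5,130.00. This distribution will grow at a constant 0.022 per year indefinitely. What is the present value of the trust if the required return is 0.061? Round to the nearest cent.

D₁ = D₀ × (1 + g) = $5,130.00 × 1.022 = $5,242.8600
Growing perpetuity: P = D₁ / (r − g) = $5,242.8600 / (0.061 − 0.022) = $134,432.31

$134432.31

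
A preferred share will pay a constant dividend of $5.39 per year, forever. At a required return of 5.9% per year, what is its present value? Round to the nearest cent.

$91.36

Level perpetuity: PV = C / r = $5.39 / 0.059 = $91.36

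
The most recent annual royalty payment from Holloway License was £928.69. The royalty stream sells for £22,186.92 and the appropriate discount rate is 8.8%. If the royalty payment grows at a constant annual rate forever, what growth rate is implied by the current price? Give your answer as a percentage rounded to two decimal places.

4.43%

P = D₀(1+g)/(r−g) ⇒ P(r−g) = D₀(1+g) ⇒ g(P+D₀) = P·r − D₀
g = (P·r − D₀)/(P + D₀) = (£22,186.92×0.088 − £928.69) / (£22,186.92 + £928.69) = 0.044289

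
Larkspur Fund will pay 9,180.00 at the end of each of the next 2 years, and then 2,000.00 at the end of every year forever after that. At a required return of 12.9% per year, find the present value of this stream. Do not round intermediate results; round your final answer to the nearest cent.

27496.44

PV of 2-year annuity: 9,180.00 × [1 − (1+0.129)^−2] / 0.129 = 15333.11732
Perpetuity value at year 2: 2,000.00 / 0.129 = 15503.87597
PV of perpetuity: 15503.87597 / (1+0.129)^2 = 12163.32753
Total PV = 15333.11732 + 12163.32753 = 27496.44486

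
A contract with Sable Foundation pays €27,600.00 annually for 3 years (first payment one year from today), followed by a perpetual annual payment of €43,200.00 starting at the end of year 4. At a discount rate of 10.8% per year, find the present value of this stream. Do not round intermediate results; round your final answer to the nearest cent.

€361745.05

PV of 3-year annuity: €27,600.00 × [1 − (1+0.108)^−3] / 0.108 = 67681.83093
Perpetuity value at year 3: €43,200.00 / 0.108 = 400000.00000
PV of perpetuity: 400000.00000 / (1+0.108)^3 = 294063.22115
Total PV = 67681.83093 + 294063.22115 = 361745.05208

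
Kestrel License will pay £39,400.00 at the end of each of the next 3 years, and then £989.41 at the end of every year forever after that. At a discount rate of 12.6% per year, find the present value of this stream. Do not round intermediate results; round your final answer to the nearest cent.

PV of 3-year annuity: £39,400.00 × [1 − (1+0.126)^−3] / 0.126 = 93664.93175
Perpetuity value at year 3: £989.41 / 0.126 = 7852.46032
PV of perpetuity: 7852.46032 / (1+0.126)^3 = 5500.35321
Total PV = 93664.93175 + 5500.35321 = 99165.28496

£99165.28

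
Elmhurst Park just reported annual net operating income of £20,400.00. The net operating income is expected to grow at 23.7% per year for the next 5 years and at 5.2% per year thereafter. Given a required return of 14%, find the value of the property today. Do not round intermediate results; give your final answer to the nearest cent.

£498034.86

D_1 = 25234.80000
D_2 = 31215.44760
D_3 = 38613.50868
D_4 = 47764.91024
D_5 = 59085.19397
Terminal value at year 5: TV = D_5×(1+g_2)/(r−g_2) = 62157.62405/0.088 = 706336.63695
P_0 = D_1/(1+r)^1 + D_2/(1+r)^2 + D_3/(1+r)^3 + D_4/(1+r)^4 + D_5/(1+r)^5 + TV/(1+r)^5
    = 22135.78947 + 24019.27331 + 26063.01850 + 28280.66130 + 30686.99827 + 366849.11572 = 498034.85658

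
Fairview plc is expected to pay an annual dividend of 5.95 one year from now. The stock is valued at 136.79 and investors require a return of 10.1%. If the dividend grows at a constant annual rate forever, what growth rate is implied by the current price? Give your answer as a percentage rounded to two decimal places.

5.75%

P = D₁/(r−g) ⇒ g = r − D₁/P = 0.101 − 5.95/136.79 = 0.057503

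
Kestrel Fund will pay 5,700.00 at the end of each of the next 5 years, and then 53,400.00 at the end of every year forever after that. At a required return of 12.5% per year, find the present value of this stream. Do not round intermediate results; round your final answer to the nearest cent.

257360.89

PV of 5-year annuity: 5,700.00 × [1 − (1+0.125)^−5] / 0.125 = 20295.23955
Perpetuity value at year 5: 53,400.00 / 0.125 = 427200.00000
PV of perpetuity: 427200.00000 / (1+0.125)^5 = 237065.65056
Total PV = 20295.23955 + 237065.65056 = 257360.89011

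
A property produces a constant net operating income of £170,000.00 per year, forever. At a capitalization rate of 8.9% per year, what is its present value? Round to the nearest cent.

Level perpetuity: PV = C / r = £170,000.00 / 0.089 = £1,910,112.36

£1910112.36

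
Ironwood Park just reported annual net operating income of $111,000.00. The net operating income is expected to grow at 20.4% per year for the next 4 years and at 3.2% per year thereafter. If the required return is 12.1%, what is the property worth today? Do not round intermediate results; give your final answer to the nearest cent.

D_1 = 133644.00000
D_2 = 160907.37600
D_3 = 193732.48070
D_4 = 233253.90677
Terminal value at year 4: TV = D_4×(1+g_2)/(r−g_2) = 240718.03178/0.089 = 2704696.98634
P_0 = D_1/(1+r)^1 + D_2/(1+r)^2 + D_3/(1+r)^3 + D_4/(1+r)^4 + TV/(1+r)^4
    = 119218.55486 + 128045.62003 + 137526.25024 + 147708.83612 + 1712758.63900 = 2245257.90025

$2245257.90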